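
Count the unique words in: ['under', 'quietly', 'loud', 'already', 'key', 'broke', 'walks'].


Listing all tokens and tracking unique types:
  Token 1: 'under' -> NEW (unique so far: 1)
  Token 2: 'quietly' -> NEW (unique so far: 2)
  Token 3: 'loud' -> NEW (unique so far: 3)
  Token 4: 'already' -> NEW (unique so far: 4)
  Token 5: 'key' -> NEW (unique so far: 5)
  Token 6: 'broke' -> NEW (unique so far: 6)
  Token 7: 'walks' -> NEW (unique so far: 7)
Unique types: ('already', 'broke', 'key', 'loud', 'quietly', 'under', 'walks')
Vocabulary size: 7

7


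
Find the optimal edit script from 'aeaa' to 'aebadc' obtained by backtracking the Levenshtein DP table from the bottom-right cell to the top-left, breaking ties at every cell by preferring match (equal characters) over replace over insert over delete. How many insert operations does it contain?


Edit distance = 3. Backtracking from cell (4, 6) with preference match > replace > insert > delete,
then listing the resulting alignment 'aeaa' -> 'aebadc' left to right:
  Step 1: keep 'a'
  Step 2: keep 'e'
  Step 3: insert 'b' [insertion #1]
  Step 4: keep 'a'
  Step 5: insert 'd' [insertion #2]
  Step 6: replace a->c
Total insertions: 2

2


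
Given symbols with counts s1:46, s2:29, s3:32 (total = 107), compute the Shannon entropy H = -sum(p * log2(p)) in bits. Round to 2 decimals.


Computing entropy H = -sum(p_i * log2(p_i)):
  s1: p = 46/107 = 0.4299, -p*log2(p) = 0.5236
  s2: p = 29/107 = 0.2710, -p*log2(p) = 0.5105
  s3: p = 32/107 = 0.2991, -p*log2(p) = 0.5208
H = sum of terms = 1.5549
Rounded to 2 decimals: 1.55

1.55


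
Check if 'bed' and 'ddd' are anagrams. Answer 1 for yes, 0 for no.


Sort characters of 'bed': 'bde'
Sort characters of 'ddd': 'ddd'
Sorted forms differ -> they are NOT anagrams
Result: 0

0


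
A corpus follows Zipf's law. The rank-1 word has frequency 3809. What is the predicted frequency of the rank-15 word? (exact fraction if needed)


Zipf's law: freq(rank) = f1 / rank
f1 = 3809, rank = 15
freq = 3809 / 15
GCD(3809, 15) = 1
Simplified: 3809/15

3809/15


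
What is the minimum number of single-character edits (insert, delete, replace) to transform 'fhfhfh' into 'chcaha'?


Building DP table for s1='fhfhfh' (len 6) and s2='chcaha' (len 6):
       c  h  c  a  h  a
    0  1  2  3  4  5  6
  f 1  1  2  3  4  5  6
  h 2  2  1  2  3  4  5
  f 3  3  2  2  3  4  5
  h 4  4  3  3  3  3  4
  f 5  5  4  4  4  4  4
  h 6  6  5  5  5  4  5
Edit distance = dp[6][6] = 5

5


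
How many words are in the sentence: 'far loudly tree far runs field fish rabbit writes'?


Counting words by splitting on spaces:
  Word 1: 'far'
  Word 2: 'loudly'
  Word 3: 'tree'
  Word 4: 'far'
  Word 5: 'runs'
  Word 6: 'field'
  Word 7: 'fish'
  Word 8: 'rabbit'
  Word 9: 'writes'
Total words: 9

9


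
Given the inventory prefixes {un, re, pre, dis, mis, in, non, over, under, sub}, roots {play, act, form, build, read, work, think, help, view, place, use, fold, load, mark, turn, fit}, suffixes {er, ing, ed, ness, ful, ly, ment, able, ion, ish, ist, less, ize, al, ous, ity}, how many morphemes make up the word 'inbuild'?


Segmenting 'inbuild' against the inventory:
  'in' -> prefix (morpheme 1)
  'build' -> root (morpheme 2)
Total morphemes: 2

2


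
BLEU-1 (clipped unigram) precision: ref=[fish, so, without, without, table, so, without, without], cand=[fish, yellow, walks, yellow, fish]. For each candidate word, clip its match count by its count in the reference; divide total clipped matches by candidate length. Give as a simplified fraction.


Reference word counts: {'fish': 1, 'so': 2, 'table': 1, 'without': 4}
Checking each candidate word (with clipping):
  'fish' -> in reference (ref count 1, used 1/1) -> match (matches: 1)
  'yellow' -> not in reference -> no match (matches: 1)
  'walks' -> not in reference -> no match (matches: 1)
  'yellow' -> not in reference -> no match (matches: 1)
  'fish' -> ref count 1 already used up (1/1) -> clipped, no match (matches: 1)
Clipped matches: 1, Candidate length: 5
Precision = 1/5

1/5


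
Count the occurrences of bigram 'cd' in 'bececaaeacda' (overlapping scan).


Scanning 'bececaaeacda' for bigram 'cd':
  Position 0: 'be' -> no
  Position 1: 'ec' -> no
  Position 2: 'ce' -> no
  Position 3: 'ec' -> no
  Position 4: 'ca' -> no
  Position 5: 'aa' -> no
  Position 6: 'ae' -> no
  Position 7: 'ea' -> no
  Position 8: 'ac' -> no
  Position 9: 'cd' -> MATCH
  Position 10: 'da' -> no
Total matches: 1

1


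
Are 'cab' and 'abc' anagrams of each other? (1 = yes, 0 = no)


Sort characters of 'cab': 'abc'
Sort characters of 'abc': 'abc'
Sorted forms match -> they ARE anagrams
Result: 1

1


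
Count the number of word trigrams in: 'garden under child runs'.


Word trigrams from [4] words:
  Trigram 1: (garden under child)
  Trigram 2: (under child runs)
Total word trigrams: 4 - 2 = 2

2


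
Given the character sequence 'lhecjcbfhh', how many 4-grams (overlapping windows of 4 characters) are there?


String 'lhecjcbfhh' has length L = 10.
Number of overlapping n-grams = L - n + 1
Substituting: 10 - 4 + 1 = 7

7


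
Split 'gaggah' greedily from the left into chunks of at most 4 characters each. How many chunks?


'gaggah' has 6 characters.
Chunking with max size 4:
  Chunk 1: 'gagg' (positions 0-3)
  Chunk 2: 'ah' (positions 4-5)
Total chunks: ceil(6 / 4) = 2

2


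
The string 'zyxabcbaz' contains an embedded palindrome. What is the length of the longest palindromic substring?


Scanning 'zyxabcbaz' for palindromic substrings.
Substring at positions 3-7: 'abcba'.
Check: reverse('abcba') = 'abcba' -> palindrome confirmed.
Neighbouring characters ('x' / 'z') break symmetry, so it cannot extend further.
No longer palindromic substring exists; longest length = 5

5


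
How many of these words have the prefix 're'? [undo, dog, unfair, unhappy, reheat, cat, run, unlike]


Checking each word for prefix 're':
  'undo' -> no (count: 0)
  'dog' -> no (count: 0)
  'unfair' -> no (count: 0)
  'unhappy' -> no (count: 0)
  'reheat' -> YES, starts with 're' (count: 1)
  'cat' -> no (count: 1)
  'run' -> no (count: 1)
  'unlike' -> no (count: 1)
Total with prefix 're': 1

1


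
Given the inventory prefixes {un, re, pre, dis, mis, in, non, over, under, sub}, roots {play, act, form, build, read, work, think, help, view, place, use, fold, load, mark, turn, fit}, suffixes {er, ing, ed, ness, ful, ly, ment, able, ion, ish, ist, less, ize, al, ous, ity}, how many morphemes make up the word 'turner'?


Segmenting 'turner' against the inventory:
  'turn' -> root (morpheme 1)
  'er' -> suffix (morpheme 2)
Total morphemes: 2

2


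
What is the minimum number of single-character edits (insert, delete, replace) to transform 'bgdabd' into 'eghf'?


Building DP table for s1='bgdabd' (len 6) and s2='eghf' (len 4):
       e  g  h  f
    0  1  2  3  4
  b 1  1  2  3  4
  g 2  2  1  2  3
  d 3  3  2  2  3
  a 4  4  3  3  3
  b 5  5  4  4  4
  d 6  6  5  5  5
Edit distance = dp[6][4] = 5

5


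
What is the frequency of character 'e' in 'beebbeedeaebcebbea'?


Scanning 'beebbeedeaebcebbea' for 'e':
  Position 1: 'e' -> MATCH (count: 1)
  Position 2: 'e' -> MATCH (count: 2)
  Position 5: 'e' -> MATCH (count: 3)
  Position 6: 'e' -> MATCH (count: 4)
  Position 8: 'e' -> MATCH (count: 5)
  Position 10: 'e' -> MATCH (count: 6)
  Position 13: 'e' -> MATCH (count: 7)
  Position 16: 'e' -> MATCH (count: 8)
Total occurrences of 'e': 8

8


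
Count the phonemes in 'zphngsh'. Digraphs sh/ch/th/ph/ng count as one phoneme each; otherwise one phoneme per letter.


Parsing 'zphngsh' greedily, digraphs first:
  'z' -> consonant phoneme (phonemes so far: 1)
  'ph' -> digraph (1 consonant phoneme) (phonemes so far: 2)
  'ng' -> digraph (1 consonant phoneme) (phonemes so far: 3)
  'sh' -> digraph (1 consonant phoneme) (phonemes so far: 4)
Total phonemes: 4

4


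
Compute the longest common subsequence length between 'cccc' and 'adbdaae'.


DP table for LCS of 'cccc' and 'adbdaae':
       a  d  b  d  a  a  e
    0  0  0  0  0  0  0  0
  c 0  0  0  0  0  0  0  0
  c 0  0  0  0  0  0  0  0
  c 0  0  0  0  0  0  0  0
  c 0  0  0  0  0  0  0  0
LCS length = 0

0


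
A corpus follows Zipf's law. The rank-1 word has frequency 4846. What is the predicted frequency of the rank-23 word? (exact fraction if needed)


Zipf's law: freq(rank) = f1 / rank
f1 = 4846, rank = 23
freq = 4846 / 23
GCD(4846, 23) = 1
Simplified: 4846/23

4846/23


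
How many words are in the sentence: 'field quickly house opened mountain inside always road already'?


Counting words by splitting on spaces:
  Word 1: 'field'
  Word 2: 'quickly'
  Word 3: 'house'
  Word 4: 'opened'
  Word 5: 'mountain'
  Word 6: 'inside'
  Word 7: 'always'
  Word 8: 'road'
  Word 9: 'already'
Total words: 9

9


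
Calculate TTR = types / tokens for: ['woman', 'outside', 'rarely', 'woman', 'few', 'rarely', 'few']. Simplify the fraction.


Tokens: 7
Unique types: ('few', 'outside', 'rarely', 'woman') = 4
TTR = 4/7
Already in lowest terms.

4/7


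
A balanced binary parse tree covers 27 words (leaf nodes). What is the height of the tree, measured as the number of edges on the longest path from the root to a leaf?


In a balanced binary tree with n leaves the deepest leaf is ceil(log2(n)) edges below the root.
log2(27) = 4.7549
ceil(4.7549) = 5
height (edges) = 5

5


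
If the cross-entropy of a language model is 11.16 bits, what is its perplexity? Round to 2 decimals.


Perplexity formula: PP = 2^H
H = 11.16
PP = 2^11.16
Decompose: 2^11.16 = 2^11 * 2^0.16
2^11 = 2048, 2^0.16 ~ 1.1172871
PP ~ 2048 * 1.1172871 = 2288.2039808
Rounded to 2 decimals: 2288.20

2288.20


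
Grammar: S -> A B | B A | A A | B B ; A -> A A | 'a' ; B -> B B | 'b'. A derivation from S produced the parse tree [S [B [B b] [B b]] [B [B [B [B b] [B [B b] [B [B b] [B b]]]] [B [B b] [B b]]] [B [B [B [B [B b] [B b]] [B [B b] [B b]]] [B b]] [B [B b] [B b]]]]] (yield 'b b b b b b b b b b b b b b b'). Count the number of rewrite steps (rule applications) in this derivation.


Every bracketed nonterminal node [X ...] in the tree is produced by exactly one rule application.
Reading the tree off as a leftmost derivation:
  Step 1: S  =>  B B   (applied S -> B B)
  Step 2: B B  =>  B B B   (applied B -> B B)
  Step 3: B B B  =>  b B B   (applied B -> b)
  Step 4: b B B  =>  b b B   (applied B -> b)
  Step 5: b b B  =>  b b B B   (applied B -> B B)
  Step 6: b b B B  =>  b b B B B   (applied B -> B B)
  Step 7: b b B B B  =>  b b B B B B   (applied B -> B B)
  Step 8: b b B B B B  =>  b b b B B B   (applied B -> b)
  Step 9: b b b B B B  =>  b b b B B B B   (applied B -> B B)
  Step 10: b b b B B B B  =>  b b b b B B B   (applied B -> b)
  Step 11: b b b b B B B  =>  b b b b B B B B   (applied B -> B B)
  Step 12: b b b b B B B B  =>  b b b b b B B B   (applied B -> b)
  Step 13: b b b b b B B B  =>  b b b b b b B B   (applied B -> b)
  Step 14: b b b b b b B B  =>  b b b b b b B B B   (applied B -> B B)
  Step 15: b b b b b b B B B  =>  b b b b b b b B B   (applied B -> b)
  Step 16: b b b b b b b B B  =>  b b b b b b b b B   (applied B -> b)
  Step 17: b b b b b b b b B  =>  b b b b b b b b B B   (applied B -> B B)
  Step 18: b b b b b b b b B B  =>  b b b b b b b b B B B   (applied B -> B B)
  Step 19: b b b b b b b b B B B  =>  b b b b b b b b B B B B   (applied B -> B B)
  Step 20: b b b b b b b b B B B B  =>  b b b b b b b b B B B B B   (applied B -> B B)
  Step 21: b b b b b b b b B B B B B  =>  b b b b b b b b b B B B B   (applied B -> b)
  Step 22: b b b b b b b b b B B B B  =>  b b b b b b b b b b B B B   (applied B -> b)
  Step 23: b b b b b b b b b b B B B  =>  b b b b b b b b b b B B B B   (applied B -> B B)
  Step 24: b b b b b b b b b b B B B B  =>  b b b b b b b b b b b B B B   (applied B -> b)
  Step 25: b b b b b b b b b b b B B B  =>  b b b b b b b b b b b b B B   (applied B -> b)
  Step 26: b b b b b b b b b b b b B B  =>  b b b b b b b b b b b b b B   (applied B -> b)
  Step 27: b b b b b b b b b b b b b B  =>  b b b b b b b b b b b b b B B   (applied B -> B B)
  Step 28: b b b b b b b b b b b b b B B  =>  b b b b b b b b b b b b b b B   (applied B -> b)
  Step 29: b b b b b b b b b b b b b b B  =>  b b b b b b b b b b b b b b b   (applied B -> b)
Final yield: b b b b b b b b b b b b b b b
Total rewrite steps: 29

29


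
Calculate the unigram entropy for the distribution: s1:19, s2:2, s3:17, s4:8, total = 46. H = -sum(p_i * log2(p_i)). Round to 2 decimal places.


Computing entropy H = -sum(p_i * log2(p_i)):
  s1: p = 19/46 = 0.4130, -p*log2(p) = 0.5269
  s2: p = 2/46 = 0.0435, -p*log2(p) = 0.1967
  s3: p = 17/46 = 0.3696, -p*log2(p) = 0.5307
  s4: p = 8/46 = 0.1739, -p*log2(p) = 0.4389
H = sum of terms = 1.6932
Rounded to 2 decimals: 1.69

1.69


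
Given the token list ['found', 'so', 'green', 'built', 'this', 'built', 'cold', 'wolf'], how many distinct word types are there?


Listing all tokens and tracking unique types:
  Token 1: 'found' -> NEW (unique so far: 1)
  Token 2: 'so' -> NEW (unique so far: 2)
  Token 3: 'green' -> NEW (unique so far: 3)
  Token 4: 'built' -> NEW (unique so far: 4)
  Token 5: 'this' -> NEW (unique so far: 5)
  Token 6: 'built' -> duplicate (unique so far: 5)
  Token 7: 'cold' -> NEW (unique so far: 6)
  Token 8: 'wolf' -> NEW (unique so far: 7)
Unique types: ('built', 'cold', 'found', 'green', 'so', 'this', 'wolf')
Vocabulary size: 7

7


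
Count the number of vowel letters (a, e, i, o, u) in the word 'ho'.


Scanning each character of 'ho':
  Position 1: 'h' -> consonant (running count: 0)
  Position 2: 'o' -> vowel (running count: 1)
Total vowels: 1

1


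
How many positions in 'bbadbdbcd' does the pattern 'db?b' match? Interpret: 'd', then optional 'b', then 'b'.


Pattern: db?b means 'd', then optional 'b', then 'b'.
Scanning 'bbadbdbcd' position-by-position:
  Pos 0: window 'bba' -> no
  Pos 1: window 'bad' -> no
  Pos 2: window 'adb' -> no
  Pos 3: window 'dbd' -> MATCH
  Pos 4: window 'bdb' -> no
  Pos 5: window 'dbc' -> MATCH
  Pos 6: window 'bcd' -> no
  Pos 7: window 'cd' -> no
  Pos 8: window 'd' -> no
Total matches: 2

2


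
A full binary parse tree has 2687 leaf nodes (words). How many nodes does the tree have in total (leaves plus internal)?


Leaf nodes (terminals): 2687
Internal nodes = n - 1 = 2687 - 1 = 2686
Total = leaves + internal = 2687 + 2686 = 5373

5373


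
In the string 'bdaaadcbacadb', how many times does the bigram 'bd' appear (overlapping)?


Scanning 'bdaaadcbacadb' for bigram 'bd':
  Position 0: 'bd' -> MATCH
  Position 1: 'da' -> no
  Position 2: 'aa' -> no
  Position 3: 'aa' -> no
  Position 4: 'ad' -> no
  Position 5: 'dc' -> no
  Position 6: 'cb' -> no
  Position 7: 'ba' -> no
  Position 8: 'ac' -> no
  Position 9: 'ca' -> no
  Position 10: 'ad' -> no
  Position 11: 'db' -> no
Total matches: 1

1


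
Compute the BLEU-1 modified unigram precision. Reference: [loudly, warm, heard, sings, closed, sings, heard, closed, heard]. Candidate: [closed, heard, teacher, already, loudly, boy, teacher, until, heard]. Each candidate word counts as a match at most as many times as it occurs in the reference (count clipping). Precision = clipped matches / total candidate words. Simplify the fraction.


Reference word counts: {'closed': 2, 'heard': 3, 'loudly': 1, 'sings': 2, 'warm': 1}
Checking each candidate word (with clipping):
  'closed' -> in reference (ref count 2, used 1/2) -> match (matches: 1)
  'heard' -> in reference (ref count 3, used 1/3) -> match (matches: 2)
  'teacher' -> not in reference -> no match (matches: 2)
  'already' -> not in reference -> no match (matches: 2)
  'loudly' -> in reference (ref count 1, used 1/1) -> match (matches: 3)
  'boy' -> not in reference -> no match (matches: 3)
  'teacher' -> not in reference -> no match (matches: 3)
  'until' -> not in reference -> no match (matches: 3)
  'heard' -> in reference (ref count 3, used 2/3) -> match (matches: 4)
Clipped matches: 4, Candidate length: 9
Precision = 4/9

4/9


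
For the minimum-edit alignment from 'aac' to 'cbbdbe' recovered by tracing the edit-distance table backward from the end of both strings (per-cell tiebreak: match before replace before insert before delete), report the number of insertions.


Edit distance = 6. Backtracking from cell (3, 6) with preference match > replace > insert > delete,
then listing the resulting alignment 'aac' -> 'cbbdbe' left to right:
  Step 1: insert 'c' [insertion #1]
  Step 2: insert 'b' [insertion #2]
  Step 3: insert 'b' [insertion #3]
  Step 4: replace a->d
  Step 5: replace a->b
  Step 6: replace c->e
Total insertions: 3

3


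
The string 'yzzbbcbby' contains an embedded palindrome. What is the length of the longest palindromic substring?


Scanning 'yzzbbcbby' for palindromic substrings.
Substring at positions 3-7: 'bbcbb'.
Check: reverse('bbcbb') = 'bbcbb' -> palindrome confirmed.
Neighbouring characters ('z' / 'y') break symmetry, so it cannot extend further.
No longer palindromic substring exists; longest length = 5

5


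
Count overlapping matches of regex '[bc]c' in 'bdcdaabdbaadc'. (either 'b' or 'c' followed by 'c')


Pattern: [bc]c means either 'b' or 'c' followed by 'c'.
Scanning 'bdcdaabdbaadc' position-by-position:
  Pos 0: window 'bd' -> no
  Pos 1: window 'dc' -> no
  Pos 2: window 'cd' -> no
  Pos 3: window 'da' -> no
  Pos 4: window 'aa' -> no
  Pos 5: window 'ab' -> no
  Pos 6: window 'bd' -> no
  Pos 7: window 'db' -> no
  Pos 8: window 'ba' -> no
  Pos 9: window 'aa' -> no
  Pos 10: window 'ad' -> no
  Pos 11: window 'dc' -> no
  Pos 12: window 'c' -> no
Total matches: 0

0


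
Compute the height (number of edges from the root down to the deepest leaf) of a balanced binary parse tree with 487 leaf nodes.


In a balanced binary tree with n leaves the deepest leaf is ceil(log2(n)) edges below the root.
log2(487) = 8.9278
ceil(8.9278) = 9
height (edges) = 9

9


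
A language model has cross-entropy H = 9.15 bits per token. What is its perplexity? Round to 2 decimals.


Perplexity formula: PP = 2^H
H = 9.15
PP = 2^9.15
Decompose: 2^9.15 = 2^9 * 2^0.15
2^9 = 512, 2^0.15 ~ 1.1095695
PP ~ 512 * 1.1095695 = 568.0995840
Rounded to 2 decimals: 568.10

568.10


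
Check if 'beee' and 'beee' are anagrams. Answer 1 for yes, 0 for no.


Sort characters of 'beee': 'beee'
Sort characters of 'beee': 'beee'
Sorted forms match -> they ARE anagrams
Result: 1

1


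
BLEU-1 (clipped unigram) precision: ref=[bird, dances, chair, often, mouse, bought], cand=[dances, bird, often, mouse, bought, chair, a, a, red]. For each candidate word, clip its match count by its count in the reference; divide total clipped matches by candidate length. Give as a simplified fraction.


Reference word counts: {'bird': 1, 'bought': 1, 'chair': 1, 'dances': 1, 'mouse': 1, 'often': 1}
Checking each candidate word (with clipping):
  'dances' -> in reference (ref count 1, used 1/1) -> match (matches: 1)
  'bird' -> in reference (ref count 1, used 1/1) -> match (matches: 2)
  'often' -> in reference (ref count 1, used 1/1) -> match (matches: 3)
  'mouse' -> in reference (ref count 1, used 1/1) -> match (matches: 4)
  'bought' -> in reference (ref count 1, used 1/1) -> match (matches: 5)
  'chair' -> in reference (ref count 1, used 1/1) -> match (matches: 6)
  'a' -> not in reference -> no match (matches: 6)
  'a' -> not in reference -> no match (matches: 6)
  'red' -> not in reference -> no match (matches: 6)
Clipped matches: 6, Candidate length: 9
Precision = 6/9 = 2/3

2/3


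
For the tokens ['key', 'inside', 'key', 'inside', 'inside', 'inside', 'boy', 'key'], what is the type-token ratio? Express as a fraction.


Tokens: 8
Unique types: ('boy', 'inside', 'key') = 3
TTR = 3/8
Already in lowest terms.

3/8


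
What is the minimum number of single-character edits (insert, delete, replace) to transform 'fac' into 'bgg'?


Building DP table for s1='fac' (len 3) and s2='bgg' (len 3):
       b  g  g
    0  1  2  3
  f 1  1  2  3
  a 2  2  2  3
  c 3  3  3  3
Edit distance = dp[3][3] = 3

3


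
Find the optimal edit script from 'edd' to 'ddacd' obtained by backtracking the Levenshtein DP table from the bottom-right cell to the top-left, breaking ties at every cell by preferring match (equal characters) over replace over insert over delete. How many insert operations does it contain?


Edit distance = 3. Backtracking from cell (3, 5) with preference match > replace > insert > delete,
then listing the resulting alignment 'edd' -> 'ddacd' left to right:
  Step 1: replace e->d
  Step 2: keep 'd'
  Step 3: insert 'a' [insertion #1]
  Step 4: insert 'c' [insertion #2]
  Step 5: keep 'd'
Total insertions: 2

2


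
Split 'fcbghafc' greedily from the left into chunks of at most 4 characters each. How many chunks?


'fcbghafc' has 8 characters.
Chunking with max size 4:
  Chunk 1: 'fcbg' (positions 0-3)
  Chunk 2: 'hafc' (positions 4-7)
Total chunks: ceil(8 / 4) = 2

2


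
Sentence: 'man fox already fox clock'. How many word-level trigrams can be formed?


Word trigrams from [5] words:
  Trigram 1: (man fox already)
  Trigram 2: (fox already fox)
  Trigram 3: (already fox clock)
Total word trigrams: 5 - 2 = 3

3


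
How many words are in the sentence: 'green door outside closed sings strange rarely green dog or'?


Counting words by splitting on spaces:
  Word 1: 'green'
  Word 2: 'door'
  Word 3: 'outside'
  Word 4: 'closed'
  Word 5: 'sings'
  Word 6: 'strange'
  Word 7: 'rarely'
  Word 8: 'green'
  Word 9: 'dog'
  Word 10: 'or'
Total words: 10

10


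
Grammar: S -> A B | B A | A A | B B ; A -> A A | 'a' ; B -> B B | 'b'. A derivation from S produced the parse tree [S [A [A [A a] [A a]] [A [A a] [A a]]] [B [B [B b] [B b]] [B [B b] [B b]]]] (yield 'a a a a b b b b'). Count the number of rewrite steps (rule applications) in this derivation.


Every bracketed nonterminal node [X ...] in the tree is produced by exactly one rule application.
Reading the tree off as a leftmost derivation:
  Step 1: S  =>  A B   (applied S -> A B)
  Step 2: A B  =>  A A B   (applied A -> A A)
  Step 3: A A B  =>  A A A B   (applied A -> A A)
  Step 4: A A A B  =>  a A A B   (applied A -> a)
  Step 5: a A A B  =>  a a A B   (applied A -> a)
  Step 6: a a A B  =>  a a A A B   (applied A -> A A)
  Step 7: a a A A B  =>  a a a A B   (applied A -> a)
  Step 8: a a a A B  =>  a a a a B   (applied A -> a)
  Step 9: a a a a B  =>  a a a a B B   (applied B -> B B)
  Step 10: a a a a B B  =>  a a a a B B B   (applied B -> B B)
  Step 11: a a a a B B B  =>  a a a a b B B   (applied B -> b)
  Step 12: a a a a b B B  =>  a a a a b b B   (applied B -> b)
  Step 13: a a a a b b B  =>  a a a a b b B B   (applied B -> B B)
  Step 14: a a a a b b B B  =>  a a a a b b b B   (applied B -> b)
  Step 15: a a a a b b b B  =>  a a a a b b b b   (applied B -> b)
Final yield: a a a a b b b b
Total rewrite steps: 15

15


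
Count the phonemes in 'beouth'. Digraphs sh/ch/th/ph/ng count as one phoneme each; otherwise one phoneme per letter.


Parsing 'beouth' greedily, digraphs first:
  'b' -> consonant phoneme (phonemes so far: 1)
  'e' -> vowel phoneme (phonemes so far: 2)
  'o' -> vowel phoneme (phonemes so far: 3)
  'u' -> vowel phoneme (phonemes so far: 4)
  'th' -> digraph (1 consonant phoneme) (phonemes so far: 5)
Total phonemes: 5

5


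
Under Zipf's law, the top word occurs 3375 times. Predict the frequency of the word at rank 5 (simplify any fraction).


Zipf's law: freq(rank) = f1 / rank
f1 = 3375, rank = 5
freq = 3375 / 5
= 675

675


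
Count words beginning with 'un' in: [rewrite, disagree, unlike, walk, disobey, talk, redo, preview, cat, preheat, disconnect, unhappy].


Checking each word for prefix 'un':
  'rewrite' -> no (count: 0)
  'disagree' -> no (count: 0)
  'unlike' -> YES, starts with 'un' (count: 1)
  'walk' -> no (count: 1)
  'disobey' -> no (count: 1)
  'talk' -> no (count: 1)
  'redo' -> no (count: 1)
  'preview' -> no (count: 1)
  'cat' -> no (count: 1)
  'preheat' -> no (count: 1)
  'disconnect' -> no (count: 1)
  'unhappy' -> YES, starts with 'un' (count: 2)
Total with prefix 'un': 2

2


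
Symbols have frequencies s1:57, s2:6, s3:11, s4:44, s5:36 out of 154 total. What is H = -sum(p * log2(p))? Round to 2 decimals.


Computing entropy H = -sum(p_i * log2(p_i)):
  s1: p = 57/154 = 0.3701, -p*log2(p) = 0.5307
  s2: p = 6/154 = 0.0390, -p*log2(p) = 0.1824
  s3: p = 11/154 = 0.0714, -p*log2(p) = 0.2720
  s4: p = 44/154 = 0.2857, -p*log2(p) = 0.5164
  s5: p = 36/154 = 0.2338, -p*log2(p) = 0.4902
H = sum of terms = 1.9917
Rounded to 2 decimals: 1.99

1.99


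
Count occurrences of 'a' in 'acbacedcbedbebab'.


Scanning 'acbacedcbedbebab' for 'a':
  Position 0: 'a' -> MATCH (count: 1)
  Position 3: 'a' -> MATCH (count: 2)
  Position 14: 'a' -> MATCH (count: 3)
Total occurrences of 'a': 3

3


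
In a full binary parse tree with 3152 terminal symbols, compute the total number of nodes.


Leaf nodes (terminals): 3152
Internal nodes = n - 1 = 3152 - 1 = 3151
Total = leaves + internal = 3152 + 3151 = 6303

6303


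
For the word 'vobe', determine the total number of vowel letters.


Scanning each character of 'vobe':
  Position 1: 'v' -> consonant (running count: 0)
  Position 2: 'o' -> vowel (running count: 1)
  Position 3: 'b' -> consonant (running count: 1)
  Position 4: 'e' -> vowel (running count: 2)
Total vowels: 2

2


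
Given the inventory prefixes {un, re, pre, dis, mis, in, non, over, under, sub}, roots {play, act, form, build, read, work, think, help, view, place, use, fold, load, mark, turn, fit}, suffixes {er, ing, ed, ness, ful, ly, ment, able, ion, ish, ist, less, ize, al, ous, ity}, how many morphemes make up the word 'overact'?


Segmenting 'overact' against the inventory:
  'over' -> prefix (morpheme 1)
  'act' -> root (morpheme 2)
Total morphemes: 2

2


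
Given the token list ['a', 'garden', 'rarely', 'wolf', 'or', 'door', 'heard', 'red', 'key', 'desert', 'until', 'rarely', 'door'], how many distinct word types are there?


Listing all tokens and tracking unique types:
  Token 1: 'a' -> NEW (unique so far: 1)
  Token 2: 'garden' -> NEW (unique so far: 2)
  Token 3: 'rarely' -> NEW (unique so far: 3)
  Token 4: 'wolf' -> NEW (unique so far: 4)
  Token 5: 'or' -> NEW (unique so far: 5)
  Token 6: 'door' -> NEW (unique so far: 6)
  Token 7: 'heard' -> NEW (unique so far: 7)
  Token 8: 'red' -> NEW (unique so far: 8)
  Token 9: 'key' -> NEW (unique so far: 9)
  Token 10: 'desert' -> NEW (unique so far: 10)
  Token 11: 'until' -> NEW (unique so far: 11)
  Token 12: 'rarely' -> duplicate (unique so far: 11)
  Token 13: 'door' -> duplicate (unique so far: 11)
Unique types: ('a', 'desert', 'door', 'garden', 'heard', 'key', 'or', 'rarely', 'red', 'until', 'wolf')
Vocabulary size: 11

11


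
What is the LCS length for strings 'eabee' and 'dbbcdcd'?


DP table for LCS of 'eabee' and 'dbbcdcd':
       d  b  b  c  d  c  d
    0  0  0  0  0  0  0  0
  e 0  0  0  0  0  0  0  0
  a 0  0  0  0  0  0  0  0
  b 0  0  1  1  1  1  1  1
  e 0  0  1  1  1  1  1  1
  e 0  0  1  1  1  1  1  1
LCS: 'b'
LCS length = 1

1


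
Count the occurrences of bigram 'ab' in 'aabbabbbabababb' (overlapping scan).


Scanning 'aabbabbbabababb' for bigram 'ab':
  Position 0: 'aa' -> no
  Position 1: 'ab' -> MATCH
  Position 2: 'bb' -> no
  Position 3: 'ba' -> no
  Position 4: 'ab' -> MATCH
  Position 5: 'bb' -> no
  Position 6: 'bb' -> no
  Position 7: 'ba' -> no
  Position 8: 'ab' -> MATCH
  Position 9: 'ba' -> no
  Position 10: 'ab' -> MATCH
  Position 11: 'ba' -> no
  Position 12: 'ab' -> MATCH
  Position 13: 'bb' -> no
Total matches: 5

5


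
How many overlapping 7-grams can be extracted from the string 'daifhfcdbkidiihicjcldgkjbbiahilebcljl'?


String 'daifhfcdbkidiihicjcldgkjbbiahilebcljl' has length L = 37.
Number of overlapping n-grams = L - n + 1
Substituting: 37 - 7 + 1 = 31

31


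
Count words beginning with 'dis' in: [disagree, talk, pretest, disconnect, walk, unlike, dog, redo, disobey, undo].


Checking each word for prefix 'dis':
  'disagree' -> YES, starts with 'dis' (count: 1)
  'talk' -> no (count: 1)
  'pretest' -> no (count: 1)
  'disconnect' -> YES, starts with 'dis' (count: 2)
  'walk' -> no (count: 2)
  'unlike' -> no (count: 2)
  'dog' -> no (count: 2)
  'redo' -> no (count: 2)
  'disobey' -> YES, starts with 'dis' (count: 3)
  'undo' -> no (count: 3)
Total with prefix 'dis': 3

3


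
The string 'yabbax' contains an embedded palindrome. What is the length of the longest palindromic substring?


Scanning 'yabbax' for palindromic substrings.
Substring at positions 1-4: 'abba'.
Check: reverse('abba') = 'abba' -> palindrome confirmed.
Neighbouring characters ('y' / 'x') break symmetry, so it cannot extend further.
No longer palindromic substring exists; longest length = 4

4


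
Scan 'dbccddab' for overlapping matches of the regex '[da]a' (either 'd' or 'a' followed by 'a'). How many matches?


Pattern: [da]a means either 'd' or 'a' followed by 'a'.
Scanning 'dbccddab' position-by-position:
  Pos 0: window 'db' -> no
  Pos 1: window 'bc' -> no
  Pos 2: window 'cc' -> no
  Pos 3: window 'cd' -> no
  Pos 4: window 'dd' -> no
  Pos 5: window 'da' -> MATCH
  Pos 6: window 'ab' -> no
  Pos 7: window 'b' -> no
Total matches: 1

1


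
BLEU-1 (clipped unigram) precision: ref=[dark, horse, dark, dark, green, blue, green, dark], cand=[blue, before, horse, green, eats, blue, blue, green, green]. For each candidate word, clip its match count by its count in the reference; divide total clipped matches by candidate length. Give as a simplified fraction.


Reference word counts: {'blue': 1, 'dark': 4, 'green': 2, 'horse': 1}
Checking each candidate word (with clipping):
  'blue' -> in reference (ref count 1, used 1/1) -> match (matches: 1)
  'before' -> not in reference -> no match (matches: 1)
  'horse' -> in reference (ref count 1, used 1/1) -> match (matches: 2)
  'green' -> in reference (ref count 2, used 1/2) -> match (matches: 3)
  'eats' -> not in reference -> no match (matches: 3)
  'blue' -> ref count 1 already used up (1/1) -> clipped, no match (matches: 3)
  'blue' -> ref count 1 already used up (1/1) -> clipped, no match (matches: 3)
  'green' -> in reference (ref count 2, used 2/2) -> match (matches: 4)
  'green' -> ref count 2 already used up (2/2) -> clipped, no match (matches: 4)
Clipped matches: 4, Candidate length: 9
Precision = 4/9

4/9


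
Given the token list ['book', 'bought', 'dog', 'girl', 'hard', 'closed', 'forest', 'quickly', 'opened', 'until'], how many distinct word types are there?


Listing all tokens and tracking unique types:
  Token 1: 'book' -> NEW (unique so far: 1)
  Token 2: 'bought' -> NEW (unique so far: 2)
  Token 3: 'dog' -> NEW (unique so far: 3)
  Token 4: 'girl' -> NEW (unique so far: 4)
  Token 5: 'hard' -> NEW (unique so far: 5)
  Token 6: 'closed' -> NEW (unique so far: 6)
  Token 7: 'forest' -> NEW (unique so far: 7)
  Token 8: 'quickly' -> NEW (unique so far: 8)
  Token 9: 'opened' -> NEW (unique so far: 9)
  Token 10: 'until' -> NEW (unique so far: 10)
Unique types: ('book', 'bought', 'closed', 'dog', 'forest', 'girl', 'hard', 'opened', 'quickly', 'until')
Vocabulary size: 10

10


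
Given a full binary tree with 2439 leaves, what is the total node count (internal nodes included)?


Leaf nodes (terminals): 2439
Internal nodes = n - 1 = 2439 - 1 = 2438
Total = leaves + internal = 2439 + 2438 = 4877

4877


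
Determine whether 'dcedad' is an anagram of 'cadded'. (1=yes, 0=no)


Sort characters of 'dcedad': 'acddde'
Sort characters of 'cadded': 'acddde'
Sorted forms match -> they ARE anagrams
Result: 1

1


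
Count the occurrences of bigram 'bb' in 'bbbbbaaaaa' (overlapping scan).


Scanning 'bbbbbaaaaa' for bigram 'bb':
  Position 0: 'bb' -> MATCH
  Position 1: 'bb' -> MATCH
  Position 2: 'bb' -> MATCH
  Position 3: 'bb' -> MATCH
  Position 4: 'ba' -> no
  Position 5: 'aa' -> no
  Position 6: 'aa' -> no
  Position 7: 'aa' -> no
  Position 8: 'aa' -> no
Total matches: 4

4


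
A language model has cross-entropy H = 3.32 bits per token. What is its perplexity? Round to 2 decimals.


Perplexity formula: PP = 2^H
H = 3.32
PP = 2^3.32
Decompose: 2^3.32 = 2^3 * 2^0.32
2^3 = 8, 2^0.32 ~ 1.2483305
PP ~ 8 * 1.2483305 = 9.9866440
Rounded to 2 decimals: 9.99

9.99


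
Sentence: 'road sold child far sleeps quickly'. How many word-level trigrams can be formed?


Word trigrams from [6] words:
  Trigram 1: (road sold child)
  Trigram 2: (sold child far)
  Trigram 3: (child far sleeps)
  Trigram 4: (far sleeps quickly)
Total word trigrams: 6 - 2 = 4

4


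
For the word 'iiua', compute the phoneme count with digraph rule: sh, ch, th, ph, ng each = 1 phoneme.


Parsing 'iiua' greedily, digraphs first:
  'i' -> vowel phoneme (phonemes so far: 1)
  'i' -> vowel phoneme (phonemes so far: 2)
  'u' -> vowel phoneme (phonemes so far: 3)
  'a' -> vowel phoneme (phonemes so far: 4)
Total phonemes: 4

4


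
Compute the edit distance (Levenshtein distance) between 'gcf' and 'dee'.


Building DP table for s1='gcf' (len 3) and s2='dee' (len 3):
       d  e  e
    0  1  2  3
  g 1  1  2  3
  c 2  2  2  3
  f 3  3  3  3
Edit distance = dp[3][3] = 3

3


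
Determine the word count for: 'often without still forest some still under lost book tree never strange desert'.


Counting words by splitting on spaces:
  Word 1: 'often'
  Word 2: 'without'
  Word 3: 'still'
  Word 4: 'forest'
  Word 5: 'some'
  Word 6: 'still'
  Word 7: 'under'
  Word 8: 'lost'
  Word 9: 'book'
  Word 10: 'tree'
  Word 11: 'never'
  Word 12: 'strange'
  Word 13: 'desert'
Total words: 13

13


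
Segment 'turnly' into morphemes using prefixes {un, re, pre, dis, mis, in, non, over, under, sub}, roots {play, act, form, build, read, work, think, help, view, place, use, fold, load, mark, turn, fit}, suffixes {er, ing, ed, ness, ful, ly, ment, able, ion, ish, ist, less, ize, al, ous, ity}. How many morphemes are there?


Segmenting 'turnly' against the inventory:
  'turn' -> root (morpheme 1)
  'ly' -> suffix (morpheme 2)
Total morphemes: 2

2


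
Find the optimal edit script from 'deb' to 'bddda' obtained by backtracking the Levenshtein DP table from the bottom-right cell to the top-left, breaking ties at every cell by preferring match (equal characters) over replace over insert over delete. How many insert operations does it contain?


Edit distance = 4. Backtracking from cell (3, 5) with preference match > replace > insert > delete,
then listing the resulting alignment 'deb' -> 'bddda' left to right:
  Step 1: insert 'b' [insertion #1]
  Step 2: insert 'd' [insertion #2]
  Step 3: keep 'd'
  Step 4: replace e->d
  Step 5: replace b->a
Total insertions: 2

2


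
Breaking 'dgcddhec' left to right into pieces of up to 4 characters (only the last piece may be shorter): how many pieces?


'dgcddhec' has 8 characters.
Chunking with max size 4:
  Chunk 1: 'dgcd' (positions 0-3)
  Chunk 2: 'dhec' (positions 4-7)
Total chunks: ceil(8 / 4) = 2

2


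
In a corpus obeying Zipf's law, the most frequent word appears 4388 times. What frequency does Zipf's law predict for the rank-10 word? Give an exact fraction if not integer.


Zipf's law: freq(rank) = f1 / rank
f1 = 4388, rank = 10
freq = 4388 / 10
GCD(4388, 10) = 2
Simplified: 2194/5

2194/5


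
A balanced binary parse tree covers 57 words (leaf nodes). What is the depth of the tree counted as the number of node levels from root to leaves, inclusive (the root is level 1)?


In a balanced binary tree with n leaves the deepest leaf is ceil(log2(n)) edges below the root,
so counting node levels inclusive of root and leaves gives ceil(log2(n)) + 1 levels.
log2(57) = 5.8329
ceil(5.8329) = 6
levels = 6 + 1 = 7

7


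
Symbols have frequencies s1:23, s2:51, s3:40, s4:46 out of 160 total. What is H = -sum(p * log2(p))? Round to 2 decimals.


Computing entropy H = -sum(p_i * log2(p_i)):
  s1: p = 23/160 = 0.1437, -p*log2(p) = 0.4023
  s2: p = 51/160 = 0.3187, -p*log2(p) = 0.5258
  s3: p = 40/160 = 0.2500, -p*log2(p) = 0.5000
  s4: p = 46/160 = 0.2875, -p*log2(p) = 0.5170
H = sum of terms = 1.9451
Rounded to 2 decimals: 1.95

1.95


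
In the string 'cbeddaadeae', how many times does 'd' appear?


Scanning 'cbeddaadeae' for 'd':
  Position 3: 'd' -> MATCH (count: 1)
  Position 4: 'd' -> MATCH (count: 2)
  Position 7: 'd' -> MATCH (count: 3)
Total occurrences of 'd': 3

3


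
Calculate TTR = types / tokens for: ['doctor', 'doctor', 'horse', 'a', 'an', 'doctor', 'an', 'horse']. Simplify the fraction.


Tokens: 8
Unique types: ('a', 'an', 'doctor', 'horse') = 4
TTR = 4/8
Simplify: divide both by 4 -> 1/2
TTR = 1/2

1/2


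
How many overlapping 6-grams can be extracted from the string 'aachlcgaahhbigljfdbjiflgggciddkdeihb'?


String 'aachlcgaahhbigljfdbjiflgggciddkdeihb' has length L = 36.
Number of overlapping n-grams = L - n + 1
Substituting: 36 - 6 + 1 = 31

31


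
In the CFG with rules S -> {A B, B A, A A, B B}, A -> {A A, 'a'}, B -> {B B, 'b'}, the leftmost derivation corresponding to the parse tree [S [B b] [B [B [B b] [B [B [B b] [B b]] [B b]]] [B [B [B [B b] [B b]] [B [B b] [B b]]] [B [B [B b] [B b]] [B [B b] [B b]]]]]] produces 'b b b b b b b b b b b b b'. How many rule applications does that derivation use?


Every bracketed nonterminal node [X ...] in the tree is produced by exactly one rule application.
Reading the tree off as a leftmost derivation:
  Step 1: S  =>  B B   (applied S -> B B)
  Step 2: B B  =>  b B   (applied B -> b)
  Step 3: b B  =>  b B B   (applied B -> B B)
  Step 4: b B B  =>  b B B B   (applied B -> B B)
  Step 5: b B B B  =>  b b B B   (applied B -> b)
  Step 6: b b B B  =>  b b B B B   (applied B -> B B)
  Step 7: b b B B B  =>  b b B B B B   (applied B -> B B)
  Step 8: b b B B B B  =>  b b b B B B   (applied B -> b)
  Step 9: b b b B B B  =>  b b b b B B   (applied B -> b)
  Step 10: b b b b B B  =>  b b b b b B   (applied B -> b)
  Step 11: b b b b b B  =>  b b b b b B B   (applied B -> B B)
  Step 12: b b b b b B B  =>  b b b b b B B B   (applied B -> B B)
  Step 13: b b b b b B B B  =>  b b b b b B B B B   (applied B -> B B)
  Step 14: b b b b b B B B B  =>  b b b b b b B B B   (applied B -> b)
  Step 15: b b b b b b B B B  =>  b b b b b b b B B   (applied B -> b)
  Step 16: b b b b b b b B B  =>  b b b b b b b B B B   (applied B -> B B)
  Step 17: b b b b b b b B B B  =>  b b b b b b b b B B   (applied B -> b)
  Step 18: b b b b b b b b B B  =>  b b b b b b b b b B   (applied B -> b)
  Step 19: b b b b b b b b b B  =>  b b b b b b b b b B B   (applied B -> B B)
  Step 20: b b b b b b b b b B B  =>  b b b b b b b b b B B B   (applied B -> B B)
  Step 21: b b b b b b b b b B B B  =>  b b b b b b b b b b B B   (applied B -> b)
  Step 22: b b b b b b b b b b B B  =>  b b b b b b b b b b b B   (applied B -> b)
  Step 23: b b b b b b b b b b b B  =>  b b b b b b b b b b b B B   (applied B -> B B)
  Step 24: b b b b b b b b b b b B B  =>  b b b b b b b b b b b b B   (applied B -> b)
  Step 25: b b b b b b b b b b b b B  =>  b b b b b b b b b b b b b   (applied B -> b)
Final yield: b b b b b b b b b b b b b
Total rewrite steps: 25

25


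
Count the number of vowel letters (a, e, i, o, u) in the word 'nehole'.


Scanning each character of 'nehole':
  Position 1: 'n' -> consonant (running count: 0)
  Position 2: 'e' -> vowel (running count: 1)
  Position 3: 'h' -> consonant (running count: 1)
  Position 4: 'o' -> vowel (running count: 2)
  Position 5: 'l' -> consonant (running count: 2)
  Position 6: 'e' -> vowel (running count: 3)
Total vowels: 3

3


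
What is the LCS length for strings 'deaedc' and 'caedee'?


DP table for LCS of 'deaedc' and 'caedee':
       c  a  e  d  e  e
    0  0  0  0  0  0  0
  d 0  0  0  0  1  1  1
  e 0  0  0  1  1  2  2
  a 0  0  1  1  1  2  2
  e 0  0  1  2  2  2  3
  d 0  0  1  2  3  3  3
  c 0  1  1  2  3  3  3
LCS: 'dee'
LCS length = 3

3


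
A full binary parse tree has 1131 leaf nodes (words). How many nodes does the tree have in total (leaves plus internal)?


Leaf nodes (terminals): 1131
Internal nodes = n - 1 = 1131 - 1 = 1130
Total = leaves + internal = 1131 + 1130 = 2261

2261
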